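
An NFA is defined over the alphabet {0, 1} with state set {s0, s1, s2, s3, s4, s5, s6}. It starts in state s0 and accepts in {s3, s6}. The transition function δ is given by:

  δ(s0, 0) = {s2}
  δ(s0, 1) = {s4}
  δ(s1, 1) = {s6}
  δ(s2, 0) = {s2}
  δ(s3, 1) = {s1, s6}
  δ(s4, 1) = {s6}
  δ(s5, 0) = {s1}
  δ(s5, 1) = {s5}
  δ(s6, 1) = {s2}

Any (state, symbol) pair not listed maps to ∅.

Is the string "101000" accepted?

No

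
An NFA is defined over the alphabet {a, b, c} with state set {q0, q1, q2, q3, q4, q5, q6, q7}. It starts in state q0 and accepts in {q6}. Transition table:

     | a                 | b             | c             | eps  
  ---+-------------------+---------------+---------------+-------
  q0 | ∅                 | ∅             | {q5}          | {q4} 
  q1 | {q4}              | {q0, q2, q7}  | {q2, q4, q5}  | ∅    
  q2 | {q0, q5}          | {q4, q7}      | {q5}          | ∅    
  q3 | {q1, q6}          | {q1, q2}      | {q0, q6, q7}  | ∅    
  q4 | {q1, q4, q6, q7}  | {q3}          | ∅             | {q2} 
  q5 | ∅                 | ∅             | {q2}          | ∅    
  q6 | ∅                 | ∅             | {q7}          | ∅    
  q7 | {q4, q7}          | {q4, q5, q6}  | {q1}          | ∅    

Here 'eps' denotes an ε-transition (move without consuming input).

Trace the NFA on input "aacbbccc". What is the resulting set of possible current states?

{q1, q2, q4, q5}

Start: ε-closure({q0}) = {q0, q2, q4}.
Read 'a': {q0, q2, q4} → {q0, q1, q2, q4, q5, q6, q7}.
Read 'a': {q0, q1, q2, q4, q5, q6, q7} → {q0, q1, q2, q4, q5, q6, q7}.
Read 'c': {q0, q1, q2, q4, q5, q6, q7} → {q1, q2, q4, q5, q7}.
Read 'b': {q1, q2, q4, q5, q7} → {q0, q2, q3, q4, q5, q6, q7}.
Read 'b': {q0, q2, q3, q4, q5, q6, q7} → {q1, q2, q3, q4, q5, q6, q7}.
Read 'c': {q1, q2, q3, q4, q5, q6, q7} → {q0, q1, q2, q4, q5, q6, q7}.
Read 'c': {q0, q1, q2, q4, q5, q6, q7} → {q1, q2, q4, q5, q7}.
Read 'c': {q1, q2, q4, q5, q7} → {q1, q2, q4, q5}.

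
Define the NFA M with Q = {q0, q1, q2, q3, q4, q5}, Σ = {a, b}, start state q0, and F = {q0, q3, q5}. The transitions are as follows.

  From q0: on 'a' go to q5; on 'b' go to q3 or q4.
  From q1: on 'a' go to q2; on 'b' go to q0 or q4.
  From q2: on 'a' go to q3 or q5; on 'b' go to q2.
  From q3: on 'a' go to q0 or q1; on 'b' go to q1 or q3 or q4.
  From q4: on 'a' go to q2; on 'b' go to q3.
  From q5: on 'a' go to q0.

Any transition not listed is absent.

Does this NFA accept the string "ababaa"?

No

Start in {q0}.
Read 'a': {q0} → {q5}.
Read 'b': {q5} → ∅.
The set is empty and remains empty for the remaining 4 symbols.
The final set ∅ contains no accepting state.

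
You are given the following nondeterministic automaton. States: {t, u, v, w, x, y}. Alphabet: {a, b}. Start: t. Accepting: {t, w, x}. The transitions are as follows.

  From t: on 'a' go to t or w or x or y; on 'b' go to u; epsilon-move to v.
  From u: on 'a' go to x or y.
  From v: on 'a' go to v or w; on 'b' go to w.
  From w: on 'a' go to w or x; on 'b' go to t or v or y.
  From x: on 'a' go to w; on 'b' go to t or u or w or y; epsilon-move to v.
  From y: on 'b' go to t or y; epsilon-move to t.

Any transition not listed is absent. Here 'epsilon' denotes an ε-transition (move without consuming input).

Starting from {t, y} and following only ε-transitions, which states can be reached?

{t, v, y}

Begin with {t, y}.
ε-move t → v; add v.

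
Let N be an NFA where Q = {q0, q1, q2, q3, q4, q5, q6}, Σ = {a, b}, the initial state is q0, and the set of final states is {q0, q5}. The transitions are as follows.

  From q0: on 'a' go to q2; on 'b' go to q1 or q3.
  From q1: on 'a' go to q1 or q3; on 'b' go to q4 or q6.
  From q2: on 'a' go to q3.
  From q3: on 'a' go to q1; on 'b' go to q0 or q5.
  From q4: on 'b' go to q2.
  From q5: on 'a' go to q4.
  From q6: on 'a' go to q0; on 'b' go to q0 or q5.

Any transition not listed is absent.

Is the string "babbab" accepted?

Yes

Start in {q0}.
Read 'b': {q0} → {q1, q3}.
Read 'a': {q1, q3} → {q1, q3}.
Read 'b': {q1, q3} → {q0, q4, q5, q6}.
Read 'b': {q0, q4, q5, q6} → {q0, q1, q2, q3, q5}.
Read 'a': {q0, q1, q2, q3, q5} → {q1, q2, q3, q4}.
Read 'b': {q1, q2, q3, q4} → {q0, q2, q4, q5, q6}.
The final set {q0, q2, q4, q5, q6} contains the accepting states q0, q5.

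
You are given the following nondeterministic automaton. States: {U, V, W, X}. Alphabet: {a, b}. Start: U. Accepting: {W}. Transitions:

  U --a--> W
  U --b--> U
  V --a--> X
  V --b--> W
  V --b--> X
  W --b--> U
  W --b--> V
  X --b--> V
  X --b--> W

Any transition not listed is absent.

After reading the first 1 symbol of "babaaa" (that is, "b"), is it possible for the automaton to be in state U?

Yes

Start in {U}.
Read 'b': {U} → {U}.
State U is in {U}.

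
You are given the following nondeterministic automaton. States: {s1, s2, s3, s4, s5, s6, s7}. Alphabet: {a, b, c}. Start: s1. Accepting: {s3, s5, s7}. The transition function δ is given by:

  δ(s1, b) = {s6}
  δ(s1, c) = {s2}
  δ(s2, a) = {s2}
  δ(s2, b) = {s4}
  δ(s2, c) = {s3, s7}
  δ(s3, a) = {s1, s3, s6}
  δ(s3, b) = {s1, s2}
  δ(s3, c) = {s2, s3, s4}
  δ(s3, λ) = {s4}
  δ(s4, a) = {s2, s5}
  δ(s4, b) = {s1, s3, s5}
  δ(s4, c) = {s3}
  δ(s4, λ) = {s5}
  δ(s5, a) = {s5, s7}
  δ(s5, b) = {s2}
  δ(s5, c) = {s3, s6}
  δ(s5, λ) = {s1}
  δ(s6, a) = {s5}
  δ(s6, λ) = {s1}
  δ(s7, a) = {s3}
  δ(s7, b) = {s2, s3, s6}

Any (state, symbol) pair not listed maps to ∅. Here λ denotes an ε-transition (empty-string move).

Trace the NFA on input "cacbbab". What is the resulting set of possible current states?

Start in {s1}.
Read 'c': {s1} → {s2}.
Read 'a': {s2} → {s2}.
Read 'c': {s2} → {s1, s3, s4, s5, s7}.
Read 'b': {s1, s3, s4, s5, s7} → {s1, s2, s3, s4, s5, s6}.
Read 'b': {s1, s2, s3, s4, s5, s6} → {s1, s2, s3, s4, s5, s6}.
Read 'a': {s1, s2, s3, s4, s5, s6} → {s1, s2, s3, s4, s5, s6, s7}.
Read 'b': {s1, s2, s3, s4, s5, s6, s7} → {s1, s2, s3, s4, s5, s6}.

{s1, s2, s3, s4, s5, s6}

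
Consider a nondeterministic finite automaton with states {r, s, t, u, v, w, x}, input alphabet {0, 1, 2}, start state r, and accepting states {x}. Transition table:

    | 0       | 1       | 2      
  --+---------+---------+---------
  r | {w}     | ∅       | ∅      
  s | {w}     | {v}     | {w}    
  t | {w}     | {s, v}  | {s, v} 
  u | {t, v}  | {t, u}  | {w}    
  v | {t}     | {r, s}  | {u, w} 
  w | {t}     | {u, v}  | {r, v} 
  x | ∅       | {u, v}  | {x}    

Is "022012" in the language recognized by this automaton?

No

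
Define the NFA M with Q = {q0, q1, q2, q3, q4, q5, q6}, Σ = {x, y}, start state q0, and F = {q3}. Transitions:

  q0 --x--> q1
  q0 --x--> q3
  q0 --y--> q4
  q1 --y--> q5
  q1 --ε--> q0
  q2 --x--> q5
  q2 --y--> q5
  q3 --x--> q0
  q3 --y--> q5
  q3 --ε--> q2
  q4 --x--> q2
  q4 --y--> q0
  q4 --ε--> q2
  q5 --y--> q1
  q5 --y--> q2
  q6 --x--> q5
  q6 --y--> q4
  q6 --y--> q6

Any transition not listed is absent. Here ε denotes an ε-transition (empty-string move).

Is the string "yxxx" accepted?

No

Start in {q0}.
Read 'y': q0→{q4}; union {q4}; ε-closure = {q2, q4}.
Read 'x': q2→{q5}, q4→{q2}; now {q2, q5}.
Read 'x': q2→{q5}, q5→∅; now {q5}.
Read 'x': q5→∅; now ∅.
The final set ∅ contains no accepting state.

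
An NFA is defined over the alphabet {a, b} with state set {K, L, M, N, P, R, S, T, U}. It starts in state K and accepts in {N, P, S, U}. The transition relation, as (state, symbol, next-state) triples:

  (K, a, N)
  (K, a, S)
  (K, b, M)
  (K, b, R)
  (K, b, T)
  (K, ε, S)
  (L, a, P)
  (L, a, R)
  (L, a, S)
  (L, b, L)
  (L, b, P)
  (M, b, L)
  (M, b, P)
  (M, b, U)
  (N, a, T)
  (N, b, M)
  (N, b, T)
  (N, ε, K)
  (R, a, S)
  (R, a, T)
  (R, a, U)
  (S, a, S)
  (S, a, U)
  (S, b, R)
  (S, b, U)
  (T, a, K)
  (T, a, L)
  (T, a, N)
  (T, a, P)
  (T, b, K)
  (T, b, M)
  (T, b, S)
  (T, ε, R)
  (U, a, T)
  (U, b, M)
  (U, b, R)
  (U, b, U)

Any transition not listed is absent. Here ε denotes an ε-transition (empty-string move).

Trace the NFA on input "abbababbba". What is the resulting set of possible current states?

{K, L, N, P, R, S, T, U}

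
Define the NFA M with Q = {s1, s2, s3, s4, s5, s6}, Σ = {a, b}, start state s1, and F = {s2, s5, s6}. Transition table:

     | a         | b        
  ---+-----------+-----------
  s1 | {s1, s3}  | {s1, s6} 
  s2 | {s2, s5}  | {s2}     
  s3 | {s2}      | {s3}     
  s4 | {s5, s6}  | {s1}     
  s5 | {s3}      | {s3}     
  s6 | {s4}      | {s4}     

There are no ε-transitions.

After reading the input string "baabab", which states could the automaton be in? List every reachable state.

{s1, s2, s3, s4, s6}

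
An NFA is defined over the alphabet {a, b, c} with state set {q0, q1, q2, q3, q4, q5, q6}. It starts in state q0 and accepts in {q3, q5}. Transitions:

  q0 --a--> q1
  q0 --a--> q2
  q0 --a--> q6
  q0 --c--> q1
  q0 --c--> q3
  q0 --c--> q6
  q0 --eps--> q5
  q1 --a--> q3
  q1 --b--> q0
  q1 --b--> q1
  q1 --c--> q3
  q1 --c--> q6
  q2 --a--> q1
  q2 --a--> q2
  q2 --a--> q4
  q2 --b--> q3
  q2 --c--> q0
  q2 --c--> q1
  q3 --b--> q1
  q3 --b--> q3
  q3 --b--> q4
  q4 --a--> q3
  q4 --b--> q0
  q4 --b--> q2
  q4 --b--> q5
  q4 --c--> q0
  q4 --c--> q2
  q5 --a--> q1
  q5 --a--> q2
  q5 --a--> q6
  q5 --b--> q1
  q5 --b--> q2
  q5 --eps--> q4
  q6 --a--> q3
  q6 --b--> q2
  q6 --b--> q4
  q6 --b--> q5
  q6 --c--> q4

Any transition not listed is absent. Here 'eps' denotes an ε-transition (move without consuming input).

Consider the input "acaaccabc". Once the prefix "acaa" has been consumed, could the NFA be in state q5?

Start: ε-closure({q0}) = {q0, q4, q5}.
Read 'a': {q0, q4, q5} → {q1, q2, q3, q6}.
Read 'c': {q1, q2, q3, q6} → {q0, q1, q3, q4, q5, q6}.
Read 'a': {q0, q1, q3, q4, q5, q6} → {q1, q2, q3, q6}.
Read 'a': {q1, q2, q3, q6} → {q1, q2, q3, q4}.
State q5 is not in {q1, q2, q3, q4}.

No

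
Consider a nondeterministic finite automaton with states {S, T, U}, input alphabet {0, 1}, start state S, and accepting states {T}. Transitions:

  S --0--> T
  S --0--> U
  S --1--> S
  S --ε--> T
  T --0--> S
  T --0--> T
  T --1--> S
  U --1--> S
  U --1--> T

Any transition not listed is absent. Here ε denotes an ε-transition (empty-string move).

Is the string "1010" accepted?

Start: ε-closure({S}) = {S, T}.
Read '1': S→{S}, T→{S}; union {S}; ε-closure = {S, T}.
Read '0': S→{T, U}, T→{S, T}; now {S, T, U}.
Read '1': S→{S}, T→{S}, U→{S, T}; now {S, T}.
Read '0': S→{T, U}, T→{S, T}; now {S, T, U}.
The final set {S, T, U} contains the accepting state T.

Yes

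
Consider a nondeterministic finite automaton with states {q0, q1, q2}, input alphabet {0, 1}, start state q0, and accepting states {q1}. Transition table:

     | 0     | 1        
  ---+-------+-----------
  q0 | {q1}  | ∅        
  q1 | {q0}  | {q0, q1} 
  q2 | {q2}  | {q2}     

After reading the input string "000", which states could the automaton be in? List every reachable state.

{q1}

Start in {q0}.
Read '0': {q0} → {q1}.
Read '0': {q1} → {q0}.
Read '0': {q0} → {q1}.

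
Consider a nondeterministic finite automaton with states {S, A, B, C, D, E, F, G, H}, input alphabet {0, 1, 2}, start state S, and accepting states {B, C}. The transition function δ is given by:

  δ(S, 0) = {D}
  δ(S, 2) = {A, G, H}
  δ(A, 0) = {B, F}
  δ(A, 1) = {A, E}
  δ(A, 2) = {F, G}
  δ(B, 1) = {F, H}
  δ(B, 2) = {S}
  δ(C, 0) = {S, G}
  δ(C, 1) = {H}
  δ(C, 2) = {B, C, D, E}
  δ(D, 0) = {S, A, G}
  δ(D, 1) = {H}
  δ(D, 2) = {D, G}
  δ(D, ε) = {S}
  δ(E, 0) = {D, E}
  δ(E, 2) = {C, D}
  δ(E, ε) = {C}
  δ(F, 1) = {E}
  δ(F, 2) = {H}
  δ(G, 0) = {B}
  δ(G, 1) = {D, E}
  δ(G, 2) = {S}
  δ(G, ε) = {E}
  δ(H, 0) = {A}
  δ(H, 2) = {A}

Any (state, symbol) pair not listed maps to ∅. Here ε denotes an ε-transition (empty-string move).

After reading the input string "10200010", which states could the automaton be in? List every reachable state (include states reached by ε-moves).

∅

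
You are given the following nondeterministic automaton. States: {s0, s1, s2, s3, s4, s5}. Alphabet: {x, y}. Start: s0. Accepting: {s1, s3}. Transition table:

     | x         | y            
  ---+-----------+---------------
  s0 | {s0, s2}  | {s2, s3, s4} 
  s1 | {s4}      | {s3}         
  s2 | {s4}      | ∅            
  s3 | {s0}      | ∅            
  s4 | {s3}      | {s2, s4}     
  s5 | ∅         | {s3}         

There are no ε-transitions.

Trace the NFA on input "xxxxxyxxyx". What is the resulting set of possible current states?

{s0, s3, s4}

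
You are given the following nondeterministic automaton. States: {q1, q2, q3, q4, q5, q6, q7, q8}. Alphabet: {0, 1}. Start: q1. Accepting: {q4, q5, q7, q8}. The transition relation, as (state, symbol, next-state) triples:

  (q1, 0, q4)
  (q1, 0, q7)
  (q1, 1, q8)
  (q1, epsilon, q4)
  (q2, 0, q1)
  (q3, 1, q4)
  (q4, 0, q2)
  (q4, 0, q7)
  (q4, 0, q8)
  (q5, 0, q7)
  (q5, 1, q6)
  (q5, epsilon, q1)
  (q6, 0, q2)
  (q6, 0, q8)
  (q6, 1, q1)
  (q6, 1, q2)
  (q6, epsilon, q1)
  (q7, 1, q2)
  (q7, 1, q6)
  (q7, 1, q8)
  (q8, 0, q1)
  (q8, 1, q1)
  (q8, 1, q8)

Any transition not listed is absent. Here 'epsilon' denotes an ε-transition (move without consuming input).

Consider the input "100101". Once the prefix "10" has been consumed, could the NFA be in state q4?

Yes

Start: ε-closure({q1}) = {q1, q4}.
Read '1': q1→{q8}, q4→∅; now {q8}.
Read '0': q8→{q1}; union {q1}; ε-closure = {q1, q4}.
State q4 is in {q1, q4}.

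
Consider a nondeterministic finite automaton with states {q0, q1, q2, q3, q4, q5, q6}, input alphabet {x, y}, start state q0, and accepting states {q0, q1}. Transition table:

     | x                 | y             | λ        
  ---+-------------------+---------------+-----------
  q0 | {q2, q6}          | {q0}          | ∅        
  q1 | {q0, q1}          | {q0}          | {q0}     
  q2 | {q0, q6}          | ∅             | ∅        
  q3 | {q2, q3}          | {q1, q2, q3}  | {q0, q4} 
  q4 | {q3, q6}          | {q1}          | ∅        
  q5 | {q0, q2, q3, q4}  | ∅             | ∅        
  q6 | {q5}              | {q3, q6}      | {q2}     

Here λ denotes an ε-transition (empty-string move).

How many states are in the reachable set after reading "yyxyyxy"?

Start in {q0}.
Read 'y': {q0} → {q0}.
Read 'y': {q0} → {q0}.
Read 'x': {q0} → {q2, q6}.
Read 'y': {q2, q6} → {q0, q2, q3, q4, q6}.
Read 'y': {q0, q2, q3, q4, q6} → {q0, q1, q2, q3, q4, q6}.
Read 'x': {q0, q1, q2, q3, q4, q6} → {q0, q1, q2, q3, q4, q5, q6}.
Read 'y': {q0, q1, q2, q3, q4, q5, q6} → {q0, q1, q2, q3, q4, q6}.
That set has 6 states.

6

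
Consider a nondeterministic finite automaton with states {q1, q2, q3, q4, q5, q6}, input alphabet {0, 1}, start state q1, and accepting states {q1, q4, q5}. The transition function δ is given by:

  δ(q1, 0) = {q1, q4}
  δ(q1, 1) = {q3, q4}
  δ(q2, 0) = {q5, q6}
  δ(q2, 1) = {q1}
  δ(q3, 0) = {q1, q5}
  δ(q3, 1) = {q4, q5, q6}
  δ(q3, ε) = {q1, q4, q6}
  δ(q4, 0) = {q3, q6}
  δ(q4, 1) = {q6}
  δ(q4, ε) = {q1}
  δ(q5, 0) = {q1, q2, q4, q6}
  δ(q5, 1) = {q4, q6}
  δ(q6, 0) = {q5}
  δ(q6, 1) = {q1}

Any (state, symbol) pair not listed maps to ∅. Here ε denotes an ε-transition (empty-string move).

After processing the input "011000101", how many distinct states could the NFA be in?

Start in {q1}.
Read '0': q1→{q1, q4}; now {q1, q4}.
Read '1': q1→{q3, q4}, q4→{q6}; union {q3, q4, q6}; ε-closure = {q1, q3, q4, q6}.
Read '1': q1→{q3, q4}, q3→{q4, q5, q6}, q4→{q6}, q6→{q1}; now {q1, q3, q4, q5, q6}.
Read '0': q1→{q1, q4}, q3→{q1, q5}, q4→{q3, q6}, q5→{q1, q2, q4, q6}, q6→{q5}; now {q1, q2, q3, q4, q5, q6}.
Read '0': q1→{q1, q4}, q2→{q5, q6}, q3→{q1, q5}, q4→{q3, q6}, q5→{q1, q2, q4, q6}, q6→{q5}; now {q1, q2, q3, q4, q5, q6}.
Read '0': q1→{q1, q4}, q2→{q5, q6}, q3→{q1, q5}, q4→{q3, q6}, q5→{q1, q2, q4, q6}, q6→{q5}; now {q1, q2, q3, q4, q5, q6}.
Read '1': q1→{q3, q4}, q2→{q1}, q3→{q4, q5, q6}, q4→{q6}, q5→{q4, q6}, q6→{q1}; now {q1, q3, q4, q5, q6}.
Read '0': q1→{q1, q4}, q3→{q1, q5}, q4→{q3, q6}, q5→{q1, q2, q4, q6}, q6→{q5}; now {q1, q2, q3, q4, q5, q6}.
Read '1': q1→{q3, q4}, q2→{q1}, q3→{q4, q5, q6}, q4→{q6}, q5→{q4, q6}, q6→{q1}; now {q1, q3, q4, q5, q6}.
That set has 5 states.

5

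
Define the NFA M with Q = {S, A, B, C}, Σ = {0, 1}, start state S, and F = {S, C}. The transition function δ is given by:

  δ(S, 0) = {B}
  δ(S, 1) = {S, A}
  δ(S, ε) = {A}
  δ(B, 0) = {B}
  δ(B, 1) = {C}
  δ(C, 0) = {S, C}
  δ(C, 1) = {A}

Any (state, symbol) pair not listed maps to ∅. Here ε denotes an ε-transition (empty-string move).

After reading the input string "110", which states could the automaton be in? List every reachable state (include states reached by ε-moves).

Start: ε-closure({S}) = {S, A}.
Read '1': S→{S, A}, A→∅; now {S, A}.
Read '1': S→{S, A}, A→∅; now {S, A}.
Read '0': S→{B}, A→∅; now {B}.

{B}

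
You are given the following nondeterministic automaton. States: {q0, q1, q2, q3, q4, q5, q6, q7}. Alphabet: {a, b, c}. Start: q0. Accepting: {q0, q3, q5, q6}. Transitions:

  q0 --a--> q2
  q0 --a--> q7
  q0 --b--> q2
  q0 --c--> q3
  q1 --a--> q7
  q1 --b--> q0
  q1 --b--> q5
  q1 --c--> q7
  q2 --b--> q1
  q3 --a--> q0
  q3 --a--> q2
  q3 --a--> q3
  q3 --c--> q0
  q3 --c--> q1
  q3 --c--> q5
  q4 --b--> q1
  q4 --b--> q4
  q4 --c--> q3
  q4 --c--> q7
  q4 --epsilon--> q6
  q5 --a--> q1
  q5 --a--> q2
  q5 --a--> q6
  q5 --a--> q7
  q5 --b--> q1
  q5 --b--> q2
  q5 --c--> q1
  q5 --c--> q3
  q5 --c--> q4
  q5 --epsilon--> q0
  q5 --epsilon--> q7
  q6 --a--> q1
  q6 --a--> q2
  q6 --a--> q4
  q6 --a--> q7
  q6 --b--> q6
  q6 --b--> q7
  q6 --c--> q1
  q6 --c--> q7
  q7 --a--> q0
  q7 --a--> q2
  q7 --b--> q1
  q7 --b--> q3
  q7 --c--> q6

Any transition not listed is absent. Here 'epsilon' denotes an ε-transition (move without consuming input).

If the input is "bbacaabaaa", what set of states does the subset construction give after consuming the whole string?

Start in {q0}.
Read 'b': {q0} → {q2}.
Read 'b': {q2} → {q1}.
Read 'a': {q1} → {q7}.
Read 'c': {q7} → {q6}.
Read 'a': {q6} → {q1, q2, q4, q6, q7}.
Read 'a': {q1, q2, q4, q6, q7} → {q0, q1, q2, q4, q6, q7}.
Read 'b': {q0, q1, q2, q4, q6, q7} → {q0, q1, q2, q3, q4, q5, q6, q7}.
Read 'a': {q0, q1, q2, q3, q4, q5, q6, q7} → {q0, q1, q2, q3, q4, q6, q7}.
Read 'a': {q0, q1, q2, q3, q4, q6, q7} → {q0, q1, q2, q3, q4, q6, q7}.
Read 'a': {q0, q1, q2, q3, q4, q6, q7} → {q0, q1, q2, q3, q4, q6, q7}.

{q0, q1, q2, q3, q4, q6, q7}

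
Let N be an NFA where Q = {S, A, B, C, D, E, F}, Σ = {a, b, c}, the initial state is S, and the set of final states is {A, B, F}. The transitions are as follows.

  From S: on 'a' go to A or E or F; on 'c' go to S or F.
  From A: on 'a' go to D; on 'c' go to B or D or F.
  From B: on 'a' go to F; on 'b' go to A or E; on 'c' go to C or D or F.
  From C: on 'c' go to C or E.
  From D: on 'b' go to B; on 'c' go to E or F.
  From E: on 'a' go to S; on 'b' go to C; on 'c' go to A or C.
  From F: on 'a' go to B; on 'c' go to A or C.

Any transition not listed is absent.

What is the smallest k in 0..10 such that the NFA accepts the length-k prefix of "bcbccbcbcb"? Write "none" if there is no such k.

Start in {S}.
Read 'b': {S} → ∅.
The set is empty and remains empty for the remaining 9 symbols.
No reachable set along the way intersects F.

none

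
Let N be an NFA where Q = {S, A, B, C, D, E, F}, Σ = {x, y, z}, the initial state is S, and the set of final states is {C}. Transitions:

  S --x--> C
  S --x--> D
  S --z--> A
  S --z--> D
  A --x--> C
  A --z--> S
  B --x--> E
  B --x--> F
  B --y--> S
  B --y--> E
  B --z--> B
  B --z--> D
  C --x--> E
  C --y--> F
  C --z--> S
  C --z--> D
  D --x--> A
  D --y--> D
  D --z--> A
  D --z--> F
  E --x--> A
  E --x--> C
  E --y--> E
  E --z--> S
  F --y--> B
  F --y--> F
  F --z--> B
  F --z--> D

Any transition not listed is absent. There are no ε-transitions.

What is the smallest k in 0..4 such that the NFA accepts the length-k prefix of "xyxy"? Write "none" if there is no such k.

Start in {S}.
Read 'x': S→{C, D}; now {C, D}.
None of the earlier sets intersect F, but {C, D} does.

1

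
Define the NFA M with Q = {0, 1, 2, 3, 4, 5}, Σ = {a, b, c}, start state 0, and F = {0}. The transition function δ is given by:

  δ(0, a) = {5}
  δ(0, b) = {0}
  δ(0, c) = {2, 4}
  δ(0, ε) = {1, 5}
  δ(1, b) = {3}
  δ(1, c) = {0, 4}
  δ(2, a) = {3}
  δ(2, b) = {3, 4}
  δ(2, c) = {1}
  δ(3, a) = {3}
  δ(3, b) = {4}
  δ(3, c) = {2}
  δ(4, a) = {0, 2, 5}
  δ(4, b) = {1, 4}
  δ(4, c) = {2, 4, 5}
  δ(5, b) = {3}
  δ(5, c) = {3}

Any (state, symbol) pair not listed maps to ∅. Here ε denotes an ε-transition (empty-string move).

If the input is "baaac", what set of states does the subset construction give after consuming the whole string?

{2}

Start: ε-closure({0}) = {0, 1, 5}.
Read 'b': {0, 1, 5} → {0, 1, 3, 5}.
Read 'a': {0, 1, 3, 5} → {3, 5}.
Read 'a': {3, 5} → {3}.
Read 'a': {3} → {3}.
Read 'c': {3} → {2}.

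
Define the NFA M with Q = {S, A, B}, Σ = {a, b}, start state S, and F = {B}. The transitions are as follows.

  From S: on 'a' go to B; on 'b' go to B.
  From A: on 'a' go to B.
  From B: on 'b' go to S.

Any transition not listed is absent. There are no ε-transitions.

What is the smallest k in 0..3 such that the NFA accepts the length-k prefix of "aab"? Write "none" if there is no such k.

1

Start in {S}.
Read 'a': {S} → {B}.
None of the earlier sets intersect F, but {B} does.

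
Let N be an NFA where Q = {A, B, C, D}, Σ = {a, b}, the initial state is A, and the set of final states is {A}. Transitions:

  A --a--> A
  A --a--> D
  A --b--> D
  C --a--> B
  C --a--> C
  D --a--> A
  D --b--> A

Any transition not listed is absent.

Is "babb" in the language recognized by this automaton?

Yes

Start in {A}.
Read 'b': A→{D}; now {D}.
Read 'a': D→{A}; now {A}.
Read 'b': A→{D}; now {D}.
Read 'b': D→{A}; now {A}.
The final set {A} contains the accepting state A.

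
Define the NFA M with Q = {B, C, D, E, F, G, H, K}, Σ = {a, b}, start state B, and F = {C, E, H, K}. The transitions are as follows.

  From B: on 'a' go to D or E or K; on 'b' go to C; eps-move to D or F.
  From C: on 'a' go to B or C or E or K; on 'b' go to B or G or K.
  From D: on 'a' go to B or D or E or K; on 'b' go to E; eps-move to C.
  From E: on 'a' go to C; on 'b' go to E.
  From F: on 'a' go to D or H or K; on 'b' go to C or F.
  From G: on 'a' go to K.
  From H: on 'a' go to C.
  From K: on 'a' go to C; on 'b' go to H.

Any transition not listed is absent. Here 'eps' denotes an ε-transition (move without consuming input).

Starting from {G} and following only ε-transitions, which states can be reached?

Begin with {G}.
No ε-moves leave this set, so the closure equals the set itself.

{G}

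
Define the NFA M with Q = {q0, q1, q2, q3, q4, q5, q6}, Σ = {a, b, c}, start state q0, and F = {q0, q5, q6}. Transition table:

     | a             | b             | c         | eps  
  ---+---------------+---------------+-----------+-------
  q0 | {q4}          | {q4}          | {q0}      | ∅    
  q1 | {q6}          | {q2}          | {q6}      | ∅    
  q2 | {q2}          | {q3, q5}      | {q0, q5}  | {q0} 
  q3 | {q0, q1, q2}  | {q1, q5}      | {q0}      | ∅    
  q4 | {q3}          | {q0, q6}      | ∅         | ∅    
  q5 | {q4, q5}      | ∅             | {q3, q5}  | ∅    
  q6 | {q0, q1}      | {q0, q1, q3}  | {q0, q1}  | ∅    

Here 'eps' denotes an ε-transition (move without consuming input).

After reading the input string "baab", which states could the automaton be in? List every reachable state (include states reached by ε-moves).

Start in {q0}.
Read 'b': q0→{q4}; now {q4}.
Read 'a': q4→{q3}; now {q3}.
Read 'a': q3→{q0, q1, q2}; now {q0, q1, q2}.
Read 'b': q0→{q4}, q1→{q2}, q2→{q3, q5}; union {q2, q3, q4, q5}; ε-closure = {q0, q2, q3, q4, q5}.

{q0, q2, q3, q4, q5}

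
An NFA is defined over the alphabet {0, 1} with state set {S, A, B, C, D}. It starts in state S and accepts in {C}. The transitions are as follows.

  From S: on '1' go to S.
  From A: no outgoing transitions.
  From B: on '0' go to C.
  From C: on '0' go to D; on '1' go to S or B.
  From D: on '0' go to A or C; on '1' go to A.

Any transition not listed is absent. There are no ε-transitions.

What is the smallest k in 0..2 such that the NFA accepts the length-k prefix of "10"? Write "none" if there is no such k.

none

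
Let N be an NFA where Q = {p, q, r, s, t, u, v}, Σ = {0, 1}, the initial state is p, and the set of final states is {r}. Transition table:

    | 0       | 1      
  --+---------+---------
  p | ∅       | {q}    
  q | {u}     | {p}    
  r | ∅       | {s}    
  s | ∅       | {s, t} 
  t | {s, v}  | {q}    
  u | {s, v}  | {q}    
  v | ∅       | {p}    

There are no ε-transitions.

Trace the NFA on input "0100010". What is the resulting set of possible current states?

∅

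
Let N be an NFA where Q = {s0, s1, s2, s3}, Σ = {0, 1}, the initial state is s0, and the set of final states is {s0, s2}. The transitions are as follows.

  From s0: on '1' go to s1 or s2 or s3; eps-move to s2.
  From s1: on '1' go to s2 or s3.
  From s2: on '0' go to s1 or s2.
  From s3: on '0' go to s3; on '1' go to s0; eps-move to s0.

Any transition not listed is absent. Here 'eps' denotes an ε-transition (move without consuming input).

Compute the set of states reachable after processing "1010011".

{s0, s1, s2, s3}

Start: ε-closure({s0}) = {s0, s2}.
Read '1': s0→{s1, s2, s3}, s2→∅; union {s1, s2, s3}; ε-closure = {s0, s1, s2, s3}.
Read '0': s0→∅, s1→∅, s2→{s1, s2}, s3→{s3}; union {s1, s2, s3}; ε-closure = {s0, s1, s2, s3}.
Read '1': s0→{s1, s2, s3}, s1→{s2, s3}, s2→∅, s3→{s0}; now {s0, s1, s2, s3}.
Read '0': s0→∅, s1→∅, s2→{s1, s2}, s3→{s3}; union {s1, s2, s3}; ε-closure = {s0, s1, s2, s3}.
Read '0': s0→∅, s1→∅, s2→{s1, s2}, s3→{s3}; union {s1, s2, s3}; ε-closure = {s0, s1, s2, s3}.
Read '1': s0→{s1, s2, s3}, s1→{s2, s3}, s2→∅, s3→{s0}; now {s0, s1, s2, s3}.
Read '1': s0→{s1, s2, s3}, s1→{s2, s3}, s2→∅, s3→{s0}; now {s0, s1, s2, s3}.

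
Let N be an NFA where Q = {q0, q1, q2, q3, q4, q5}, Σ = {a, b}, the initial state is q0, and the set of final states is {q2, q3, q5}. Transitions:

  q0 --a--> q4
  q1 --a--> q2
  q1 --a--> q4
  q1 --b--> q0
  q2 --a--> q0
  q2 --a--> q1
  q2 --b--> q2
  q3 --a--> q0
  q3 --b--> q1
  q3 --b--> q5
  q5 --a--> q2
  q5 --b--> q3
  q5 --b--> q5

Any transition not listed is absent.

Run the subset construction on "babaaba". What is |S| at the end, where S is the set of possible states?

0

Start in {q0}.
Read 'b': q0→∅; now ∅.
The set is empty and remains empty for the remaining 6 symbols.
That set has 0 states.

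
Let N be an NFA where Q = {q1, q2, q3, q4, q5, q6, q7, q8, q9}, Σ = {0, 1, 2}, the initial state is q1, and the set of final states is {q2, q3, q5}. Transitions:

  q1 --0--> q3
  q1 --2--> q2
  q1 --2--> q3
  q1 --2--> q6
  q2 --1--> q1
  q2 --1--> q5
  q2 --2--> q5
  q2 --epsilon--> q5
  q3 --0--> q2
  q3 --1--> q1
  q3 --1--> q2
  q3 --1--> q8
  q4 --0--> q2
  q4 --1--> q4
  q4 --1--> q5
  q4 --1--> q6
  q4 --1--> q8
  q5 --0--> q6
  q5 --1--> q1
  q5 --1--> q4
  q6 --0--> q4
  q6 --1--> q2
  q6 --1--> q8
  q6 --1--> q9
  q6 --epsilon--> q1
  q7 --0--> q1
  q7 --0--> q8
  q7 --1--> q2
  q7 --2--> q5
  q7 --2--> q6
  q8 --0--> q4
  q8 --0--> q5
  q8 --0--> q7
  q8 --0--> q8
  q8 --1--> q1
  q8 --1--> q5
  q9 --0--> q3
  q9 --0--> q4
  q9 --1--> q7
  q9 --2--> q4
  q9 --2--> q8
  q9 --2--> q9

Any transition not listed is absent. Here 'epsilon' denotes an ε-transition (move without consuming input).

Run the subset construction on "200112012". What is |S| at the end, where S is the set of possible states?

8

Start in {q1}.
Read '2': {q1} → {q1, q2, q3, q5, q6}.
Read '0': {q1, q2, q3, q5, q6} → {q1, q2, q3, q4, q5, q6}.
Read '0': {q1, q2, q3, q4, q5, q6} → {q1, q2, q3, q4, q5, q6}.
Read '1': {q1, q2, q3, q4, q5, q6} → {q1, q2, q4, q5, q6, q8, q9}.
Read '1': {q1, q2, q4, q5, q6, q8, q9} → {q1, q2, q4, q5, q6, q7, q8, q9}.
Read '2': {q1, q2, q4, q5, q6, q7, q8, q9} → {q1, q2, q3, q4, q5, q6, q8, q9}.
Read '0': {q1, q2, q3, q4, q5, q6, q8, q9} → {q1, q2, q3, q4, q5, q6, q7, q8}.
Read '1': {q1, q2, q3, q4, q5, q6, q7, q8} → {q1, q2, q4, q5, q6, q8, q9}.
Read '2': {q1, q2, q4, q5, q6, q8, q9} → {q1, q2, q3, q4, q5, q6, q8, q9}.
That set has 8 states.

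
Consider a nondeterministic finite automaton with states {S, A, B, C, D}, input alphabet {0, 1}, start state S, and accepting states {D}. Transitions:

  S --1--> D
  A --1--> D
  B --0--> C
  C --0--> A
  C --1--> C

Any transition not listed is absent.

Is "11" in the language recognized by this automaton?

No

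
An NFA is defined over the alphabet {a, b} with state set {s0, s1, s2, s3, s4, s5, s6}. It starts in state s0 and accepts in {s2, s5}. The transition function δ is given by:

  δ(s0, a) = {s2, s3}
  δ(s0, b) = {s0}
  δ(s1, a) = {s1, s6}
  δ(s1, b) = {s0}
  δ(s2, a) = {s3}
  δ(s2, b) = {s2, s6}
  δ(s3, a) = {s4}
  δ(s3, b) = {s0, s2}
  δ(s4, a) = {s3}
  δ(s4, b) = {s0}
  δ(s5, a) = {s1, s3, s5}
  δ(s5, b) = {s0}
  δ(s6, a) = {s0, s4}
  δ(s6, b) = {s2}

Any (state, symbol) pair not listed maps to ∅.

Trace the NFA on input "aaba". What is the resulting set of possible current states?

{s2, s3}

Start in {s0}.
Read 'a': s0→{s2, s3}; now {s2, s3}.
Read 'a': s2→{s3}, s3→{s4}; now {s3, s4}.
Read 'b': s3→{s0, s2}, s4→{s0}; now {s0, s2}.
Read 'a': s0→{s2, s3}, s2→{s3}; now {s2, s3}.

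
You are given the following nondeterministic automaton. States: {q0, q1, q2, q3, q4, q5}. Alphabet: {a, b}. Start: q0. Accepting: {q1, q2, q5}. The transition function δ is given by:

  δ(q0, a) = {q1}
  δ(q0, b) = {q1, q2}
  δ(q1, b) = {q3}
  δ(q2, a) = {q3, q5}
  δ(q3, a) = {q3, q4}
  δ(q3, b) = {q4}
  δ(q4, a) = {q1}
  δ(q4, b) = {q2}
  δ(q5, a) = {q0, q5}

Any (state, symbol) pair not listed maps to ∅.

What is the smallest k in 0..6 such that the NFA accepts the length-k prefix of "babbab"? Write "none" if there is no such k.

Start in {q0}.
Read 'b': {q0} → {q1, q2}.
None of the earlier sets intersect F, but {q1, q2} does.

1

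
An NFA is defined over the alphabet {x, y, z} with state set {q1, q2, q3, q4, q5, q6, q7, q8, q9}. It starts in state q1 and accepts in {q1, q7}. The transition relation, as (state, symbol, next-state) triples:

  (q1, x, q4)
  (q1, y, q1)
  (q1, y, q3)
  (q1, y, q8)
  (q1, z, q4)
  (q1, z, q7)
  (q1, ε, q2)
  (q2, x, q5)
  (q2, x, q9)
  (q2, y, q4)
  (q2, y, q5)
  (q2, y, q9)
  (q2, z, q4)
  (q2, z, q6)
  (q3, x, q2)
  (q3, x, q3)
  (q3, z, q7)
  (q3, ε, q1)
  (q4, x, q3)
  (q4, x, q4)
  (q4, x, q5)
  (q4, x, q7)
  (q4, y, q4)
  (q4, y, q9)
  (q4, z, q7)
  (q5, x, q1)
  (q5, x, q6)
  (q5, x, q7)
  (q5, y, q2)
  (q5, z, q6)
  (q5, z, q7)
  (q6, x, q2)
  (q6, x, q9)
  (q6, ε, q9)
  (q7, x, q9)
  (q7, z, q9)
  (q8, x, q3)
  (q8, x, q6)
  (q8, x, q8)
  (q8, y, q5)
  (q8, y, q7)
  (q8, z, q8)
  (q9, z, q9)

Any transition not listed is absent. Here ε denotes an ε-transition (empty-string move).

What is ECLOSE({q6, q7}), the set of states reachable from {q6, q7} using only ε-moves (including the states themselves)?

Begin with {q6, q7}.
ε-move q6 → q9; add q9.

{q6, q7, q9}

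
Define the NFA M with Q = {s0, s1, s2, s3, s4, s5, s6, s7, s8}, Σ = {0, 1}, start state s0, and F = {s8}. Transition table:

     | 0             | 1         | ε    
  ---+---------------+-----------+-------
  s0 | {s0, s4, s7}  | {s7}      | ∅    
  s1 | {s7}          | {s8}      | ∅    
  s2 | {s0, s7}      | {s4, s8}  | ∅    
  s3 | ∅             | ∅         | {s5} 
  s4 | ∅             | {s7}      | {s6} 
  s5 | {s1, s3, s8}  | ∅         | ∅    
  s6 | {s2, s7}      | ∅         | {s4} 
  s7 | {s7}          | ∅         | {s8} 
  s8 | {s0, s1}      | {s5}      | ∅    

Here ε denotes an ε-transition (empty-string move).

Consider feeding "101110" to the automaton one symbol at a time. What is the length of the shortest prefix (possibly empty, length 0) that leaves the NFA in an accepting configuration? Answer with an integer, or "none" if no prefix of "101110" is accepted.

1

Start in {s0}.
Read '1': s0→{s7}; union {s7}; ε-closure = {s7, s8}.
None of the earlier sets intersect F, but {s7, s8} does.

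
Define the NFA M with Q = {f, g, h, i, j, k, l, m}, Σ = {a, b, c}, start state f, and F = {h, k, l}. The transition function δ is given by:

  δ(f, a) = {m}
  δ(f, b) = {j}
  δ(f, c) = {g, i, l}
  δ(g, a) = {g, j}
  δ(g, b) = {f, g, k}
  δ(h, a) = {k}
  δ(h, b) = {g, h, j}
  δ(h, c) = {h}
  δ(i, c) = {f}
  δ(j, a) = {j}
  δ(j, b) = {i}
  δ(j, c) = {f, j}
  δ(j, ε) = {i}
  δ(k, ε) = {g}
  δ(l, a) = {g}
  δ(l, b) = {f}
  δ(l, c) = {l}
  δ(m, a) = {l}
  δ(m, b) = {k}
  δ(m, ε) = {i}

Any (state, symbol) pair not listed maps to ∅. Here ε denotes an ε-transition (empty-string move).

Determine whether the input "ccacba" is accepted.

Start in {f}.
Read 'c': f→{g, i, l}; now {g, i, l}.
Read 'c': g→∅, i→{f}, l→{l}; now {f, l}.
Read 'a': f→{m}, l→{g}; union {g, m}; ε-closure = {g, i, m}.
Read 'c': g→∅, i→{f}, m→∅; now {f}.
Read 'b': f→{j}; union {j}; ε-closure = {i, j}.
Read 'a': i→∅, j→{j}; union {j}; ε-closure = {i, j}.
The final set {i, j} contains no accepting state.

No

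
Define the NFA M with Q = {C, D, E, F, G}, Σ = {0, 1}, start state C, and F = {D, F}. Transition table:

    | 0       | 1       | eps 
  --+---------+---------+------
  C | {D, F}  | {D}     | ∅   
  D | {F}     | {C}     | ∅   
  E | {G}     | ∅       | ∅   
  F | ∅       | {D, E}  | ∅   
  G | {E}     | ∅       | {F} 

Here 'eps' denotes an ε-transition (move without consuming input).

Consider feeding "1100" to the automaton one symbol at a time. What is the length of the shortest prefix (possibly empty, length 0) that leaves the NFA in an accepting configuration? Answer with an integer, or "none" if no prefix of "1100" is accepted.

Start in {C}.
Read '1': {C} → {D}.
None of the earlier sets intersect F, but {D} does.

1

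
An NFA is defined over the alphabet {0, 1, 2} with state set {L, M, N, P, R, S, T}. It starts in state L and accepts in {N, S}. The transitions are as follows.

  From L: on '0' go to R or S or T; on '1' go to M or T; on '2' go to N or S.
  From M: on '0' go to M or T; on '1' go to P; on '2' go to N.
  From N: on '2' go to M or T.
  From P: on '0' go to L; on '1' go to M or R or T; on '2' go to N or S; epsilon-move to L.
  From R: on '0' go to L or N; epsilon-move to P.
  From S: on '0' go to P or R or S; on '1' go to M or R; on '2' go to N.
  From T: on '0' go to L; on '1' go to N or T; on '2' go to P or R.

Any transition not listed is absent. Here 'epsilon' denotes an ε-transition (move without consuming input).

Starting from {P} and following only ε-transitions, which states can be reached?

{L, P}

Begin with {P}.
ε-move P → L; add L.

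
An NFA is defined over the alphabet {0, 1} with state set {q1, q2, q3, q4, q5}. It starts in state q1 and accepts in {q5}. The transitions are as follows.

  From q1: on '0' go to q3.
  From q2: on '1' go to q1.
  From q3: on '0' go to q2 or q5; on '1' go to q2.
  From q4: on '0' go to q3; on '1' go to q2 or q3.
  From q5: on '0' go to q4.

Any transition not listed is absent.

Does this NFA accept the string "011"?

No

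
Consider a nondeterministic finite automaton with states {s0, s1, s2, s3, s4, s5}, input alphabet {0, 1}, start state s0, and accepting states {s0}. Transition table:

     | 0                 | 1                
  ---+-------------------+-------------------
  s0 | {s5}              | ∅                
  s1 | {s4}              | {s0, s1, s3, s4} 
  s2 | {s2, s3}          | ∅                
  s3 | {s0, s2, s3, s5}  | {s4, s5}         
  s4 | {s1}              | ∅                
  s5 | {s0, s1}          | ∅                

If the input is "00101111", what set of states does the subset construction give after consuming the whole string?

{s0, s1, s3, s4, s5}

Start in {s0}.
Read '0': s0→{s5}; now {s5}.
Read '0': s5→{s0, s1}; now {s0, s1}.
Read '1': s0→∅, s1→{s0, s1, s3, s4}; now {s0, s1, s3, s4}.
Read '0': s0→{s5}, s1→{s4}, s3→{s0, s2, s3, s5}, s4→{s1}; now {s0, s1, s2, s3, s4, s5}.
Read '1': s0→∅, s1→{s0, s1, s3, s4}, s2→∅, s3→{s4, s5}, s4→∅, s5→∅; now {s0, s1, s3, s4, s5}.
Read '1': s0→∅, s1→{s0, s1, s3, s4}, s3→{s4, s5}, s4→∅, s5→∅; now {s0, s1, s3, s4, s5}.
Read '1': s0→∅, s1→{s0, s1, s3, s4}, s3→{s4, s5}, s4→∅, s5→∅; now {s0, s1, s3, s4, s5}.
Read '1': s0→∅, s1→{s0, s1, s3, s4}, s3→{s4, s5}, s4→∅, s5→∅; now {s0, s1, s3, s4, s5}.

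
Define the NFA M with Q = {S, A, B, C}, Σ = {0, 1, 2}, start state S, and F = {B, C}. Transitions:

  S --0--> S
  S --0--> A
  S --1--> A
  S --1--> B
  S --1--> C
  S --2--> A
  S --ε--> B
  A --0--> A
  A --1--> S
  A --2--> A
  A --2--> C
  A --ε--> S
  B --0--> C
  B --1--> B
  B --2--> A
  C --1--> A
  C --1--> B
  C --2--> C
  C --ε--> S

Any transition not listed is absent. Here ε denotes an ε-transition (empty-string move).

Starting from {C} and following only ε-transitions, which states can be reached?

{S, B, C}

Begin with {C}.
ε-move C → S; add S.
ε-move S → B; add B.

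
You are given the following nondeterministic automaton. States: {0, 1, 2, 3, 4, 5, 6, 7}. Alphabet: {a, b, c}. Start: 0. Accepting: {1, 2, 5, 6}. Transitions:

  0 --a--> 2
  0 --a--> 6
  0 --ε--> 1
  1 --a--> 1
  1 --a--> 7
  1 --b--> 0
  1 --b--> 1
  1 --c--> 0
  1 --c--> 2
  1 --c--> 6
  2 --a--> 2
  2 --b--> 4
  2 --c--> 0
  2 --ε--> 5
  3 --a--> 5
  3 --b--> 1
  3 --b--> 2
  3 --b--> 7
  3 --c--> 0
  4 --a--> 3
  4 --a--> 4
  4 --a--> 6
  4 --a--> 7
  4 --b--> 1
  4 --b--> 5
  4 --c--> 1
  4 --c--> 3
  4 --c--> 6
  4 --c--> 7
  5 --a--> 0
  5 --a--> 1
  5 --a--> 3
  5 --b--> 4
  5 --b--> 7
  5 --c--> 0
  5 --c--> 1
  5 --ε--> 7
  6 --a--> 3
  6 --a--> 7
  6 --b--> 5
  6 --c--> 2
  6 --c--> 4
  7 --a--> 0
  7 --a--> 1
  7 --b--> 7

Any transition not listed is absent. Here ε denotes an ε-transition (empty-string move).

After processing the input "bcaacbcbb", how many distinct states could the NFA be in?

Start: ε-closure({0}) = {0, 1}.
Read 'b': 0→∅, 1→{0, 1}; now {0, 1}.
Read 'c': 0→∅, 1→{0, 2, 6}; union {0, 2, 6}; ε-closure = {0, 1, 2, 5, 6, 7}.
Read 'a': 0→{2, 6}, 1→{1, 7}, 2→{2}, 5→{0, 1, 3}, 6→{3, 7}, 7→{0, 1}; union {0, 1, 2, 3, 6, 7}; ε-closure = {0, 1, 2, 3, 5, 6, 7}.
Read 'a': 0→{2, 6}, 1→{1, 7}, 2→{2}, 3→{5}, 5→{0, 1, 3}, 6→{3, 7}, 7→{0, 1}; now {0, 1, 2, 3, 5, 6, 7}.
Read 'c': 0→∅, 1→{0, 2, 6}, 2→{0}, 3→{0}, 5→{0, 1}, 6→{2, 4}, 7→∅; union {0, 1, 2, 4, 6}; ε-closure = {0, 1, 2, 4, 5, 6, 7}.
Read 'b': 0→∅, 1→{0, 1}, 2→{4}, 4→{1, 5}, 5→{4, 7}, 6→{5}, 7→{7}; now {0, 1, 4, 5, 7}.
Read 'c': 0→∅, 1→{0, 2, 6}, 4→{1, 3, 6, 7}, 5→{0, 1}, 7→∅; union {0, 1, 2, 3, 6, 7}; ε-closure = {0, 1, 2, 3, 5, 6, 7}.
Read 'b': 0→∅, 1→{0, 1}, 2→{4}, 3→{1, 2, 7}, 5→{4, 7}, 6→{5}, 7→{7}; now {0, 1, 2, 4, 5, 7}.
Read 'b': 0→∅, 1→{0, 1}, 2→{4}, 4→{1, 5}, 5→{4, 7}, 7→{7}; now {0, 1, 4, 5, 7}.
That set has 5 states.

5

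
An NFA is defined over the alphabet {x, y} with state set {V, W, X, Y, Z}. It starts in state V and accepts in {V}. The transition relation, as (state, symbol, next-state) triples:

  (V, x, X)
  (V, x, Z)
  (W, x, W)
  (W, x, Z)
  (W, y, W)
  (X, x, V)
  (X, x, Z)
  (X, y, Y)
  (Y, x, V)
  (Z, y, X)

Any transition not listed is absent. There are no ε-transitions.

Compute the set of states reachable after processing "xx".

{V, Z}

Start in {V}.
Read 'x': V→{X, Z}; now {X, Z}.
Read 'x': X→{V, Z}, Z→∅; now {V, Z}.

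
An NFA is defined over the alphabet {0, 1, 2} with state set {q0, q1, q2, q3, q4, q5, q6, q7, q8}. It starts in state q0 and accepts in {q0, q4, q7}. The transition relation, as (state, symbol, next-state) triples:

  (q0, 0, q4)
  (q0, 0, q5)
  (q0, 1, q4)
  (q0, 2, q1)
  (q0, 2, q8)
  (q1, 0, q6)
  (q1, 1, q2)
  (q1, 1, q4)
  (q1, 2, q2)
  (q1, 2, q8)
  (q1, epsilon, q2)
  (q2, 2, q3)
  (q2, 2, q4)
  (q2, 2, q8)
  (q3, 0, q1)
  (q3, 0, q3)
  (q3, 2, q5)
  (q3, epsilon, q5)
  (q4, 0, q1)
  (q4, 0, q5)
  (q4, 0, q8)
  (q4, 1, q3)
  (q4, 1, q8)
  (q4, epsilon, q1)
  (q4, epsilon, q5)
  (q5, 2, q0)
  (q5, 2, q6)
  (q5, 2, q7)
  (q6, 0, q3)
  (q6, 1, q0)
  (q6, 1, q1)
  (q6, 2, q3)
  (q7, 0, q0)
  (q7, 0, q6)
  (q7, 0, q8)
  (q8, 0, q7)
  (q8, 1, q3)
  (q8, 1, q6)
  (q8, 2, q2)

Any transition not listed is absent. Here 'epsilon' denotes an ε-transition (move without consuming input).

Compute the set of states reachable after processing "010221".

{q0, q1, q2, q3, q4, q5, q6, q8}

Start in {q0}.
Read '0': q0→{q4, q5}; union {q4, q5}; ε-closure = {q1, q2, q4, q5}.
Read '1': q1→{q2, q4}, q2→∅, q4→{q3, q8}, q5→∅; union {q2, q3, q4, q8}; ε-closure = {q1, q2, q3, q4, q5, q8}.
Read '0': q1→{q6}, q2→∅, q3→{q1, q3}, q4→{q1, q5, q8}, q5→∅, q8→{q7}; union {q1, q3, q5, q6, q7, q8}; ε-closure = {q1, q2, q3, q5, q6, q7, q8}.
Read '2': q1→{q2, q8}, q2→{q3, q4, q8}, q3→{q5}, q5→{q0, q6, q7}, q6→{q3}, q7→∅, q8→{q2}; union {q0, q2, q3, q4, q5, q6, q7, q8}; ε-closure = {q0, q1, q2, q3, q4, q5, q6, q7, q8}.
Read '2': q0→{q1, q8}, q1→{q2, q8}, q2→{q3, q4, q8}, q3→{q5}, q4→∅, q5→{q0, q6, q7}, q6→{q3}, q7→∅, q8→{q2}; now {q0, q1, q2, q3, q4, q5, q6, q7, q8}.
Read '1': q0→{q4}, q1→{q2, q4}, q2→∅, q3→∅, q4→{q3, q8}, q5→∅, q6→{q0, q1}, q7→∅, q8→{q3, q6}; union {q0, q1, q2, q3, q4, q6, q8}; ε-closure = {q0, q1, q2, q3, q4, q5, q6, q8}.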